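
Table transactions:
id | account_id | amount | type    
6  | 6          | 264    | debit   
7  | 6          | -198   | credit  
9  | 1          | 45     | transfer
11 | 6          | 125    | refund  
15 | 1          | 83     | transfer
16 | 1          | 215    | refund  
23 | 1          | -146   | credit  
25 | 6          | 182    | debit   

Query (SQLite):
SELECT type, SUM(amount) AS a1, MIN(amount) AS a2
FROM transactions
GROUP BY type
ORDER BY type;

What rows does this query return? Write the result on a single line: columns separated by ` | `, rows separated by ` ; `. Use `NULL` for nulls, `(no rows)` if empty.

Group transactions by type.
Per group compute: SUM(amount), MIN(amount).
  credit: ids {7, 23} → SUM(amount)=-344, MIN(amount)=-198
  debit: ids {6, 25} → SUM(amount)=446, MIN(amount)=182
  refund: ids {11, 16} → SUM(amount)=340, MIN(amount)=125
  transfer: ids {9, 15} → SUM(amount)=128, MIN(amount)=45

credit | -344 | -198 ; debit | 446 | 182 ; refund | 340 | 125 ; transfer | 128 | 45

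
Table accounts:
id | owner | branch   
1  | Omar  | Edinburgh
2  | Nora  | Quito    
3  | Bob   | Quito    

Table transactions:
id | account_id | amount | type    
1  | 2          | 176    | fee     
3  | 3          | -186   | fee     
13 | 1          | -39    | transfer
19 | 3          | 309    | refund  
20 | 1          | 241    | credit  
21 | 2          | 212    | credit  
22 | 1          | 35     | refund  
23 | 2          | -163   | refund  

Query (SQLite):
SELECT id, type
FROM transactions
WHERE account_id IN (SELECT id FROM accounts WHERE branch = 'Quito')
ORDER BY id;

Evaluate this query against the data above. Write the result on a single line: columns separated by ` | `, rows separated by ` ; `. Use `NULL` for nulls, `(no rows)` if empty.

1 | fee ; 3 | fee ; 19 | refund ; 21 | credit ; 23 | refund

Inner query: accounts.id where branch = 'Quito'.
Outer: keep transactions rows whose account_id is in that set.
Inner query → {2, 3}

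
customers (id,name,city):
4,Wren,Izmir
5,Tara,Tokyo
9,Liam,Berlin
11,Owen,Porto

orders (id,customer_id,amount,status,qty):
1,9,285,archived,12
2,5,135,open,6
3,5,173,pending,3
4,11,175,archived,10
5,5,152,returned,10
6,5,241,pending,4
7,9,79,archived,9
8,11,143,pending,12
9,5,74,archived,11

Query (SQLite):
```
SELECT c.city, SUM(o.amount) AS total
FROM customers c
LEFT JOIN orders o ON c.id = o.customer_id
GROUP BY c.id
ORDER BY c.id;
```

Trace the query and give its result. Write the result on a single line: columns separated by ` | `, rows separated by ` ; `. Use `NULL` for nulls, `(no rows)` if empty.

Izmir | NULL ; Tokyo | 775 ; Berlin | 364 ; Porto | 318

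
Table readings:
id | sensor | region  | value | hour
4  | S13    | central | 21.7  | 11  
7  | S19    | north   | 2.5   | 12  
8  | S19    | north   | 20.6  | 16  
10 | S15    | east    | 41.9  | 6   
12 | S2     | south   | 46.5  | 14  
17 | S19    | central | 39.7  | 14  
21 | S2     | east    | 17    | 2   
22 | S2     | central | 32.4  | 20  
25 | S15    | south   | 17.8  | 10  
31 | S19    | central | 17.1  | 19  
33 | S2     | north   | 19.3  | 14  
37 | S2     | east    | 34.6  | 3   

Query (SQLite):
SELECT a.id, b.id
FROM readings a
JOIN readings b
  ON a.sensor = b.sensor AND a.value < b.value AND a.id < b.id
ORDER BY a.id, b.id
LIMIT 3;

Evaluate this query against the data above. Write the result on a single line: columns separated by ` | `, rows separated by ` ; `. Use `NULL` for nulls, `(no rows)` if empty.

7 | 8 ; 7 | 17 ; 7 | 31

Pairs (a,b) with same sensor, a.value < b.value, a.id < b.id.
sensor groups: S13:{4} S15:{10,25} S19:{7,8,17,31} S2:{12,21,22,33,37}
Ordered by (a.id, b.id); first 3.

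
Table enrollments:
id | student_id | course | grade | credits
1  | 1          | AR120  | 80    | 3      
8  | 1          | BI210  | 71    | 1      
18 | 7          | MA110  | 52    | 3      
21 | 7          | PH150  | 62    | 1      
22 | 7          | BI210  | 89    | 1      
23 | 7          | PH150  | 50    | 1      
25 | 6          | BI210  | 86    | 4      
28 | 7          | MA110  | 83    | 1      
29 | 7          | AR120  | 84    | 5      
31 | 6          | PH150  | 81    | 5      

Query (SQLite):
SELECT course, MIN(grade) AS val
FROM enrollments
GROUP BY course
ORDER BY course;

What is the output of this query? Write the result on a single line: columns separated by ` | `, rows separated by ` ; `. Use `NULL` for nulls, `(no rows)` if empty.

AR120 | 80 ; BI210 | 71 ; MA110 | 52 ; PH150 | 50

Partition enrollments by course; compute MIN(grade) within each group.
  AR120: ids {1, 29} → MIN(grade)=80
  BI210: ids {8, 22, 25} → MIN(grade)=71
  MA110: ids {18, 28} → MIN(grade)=52
  PH150: ids {21, 23, 31} → MIN(grade)=50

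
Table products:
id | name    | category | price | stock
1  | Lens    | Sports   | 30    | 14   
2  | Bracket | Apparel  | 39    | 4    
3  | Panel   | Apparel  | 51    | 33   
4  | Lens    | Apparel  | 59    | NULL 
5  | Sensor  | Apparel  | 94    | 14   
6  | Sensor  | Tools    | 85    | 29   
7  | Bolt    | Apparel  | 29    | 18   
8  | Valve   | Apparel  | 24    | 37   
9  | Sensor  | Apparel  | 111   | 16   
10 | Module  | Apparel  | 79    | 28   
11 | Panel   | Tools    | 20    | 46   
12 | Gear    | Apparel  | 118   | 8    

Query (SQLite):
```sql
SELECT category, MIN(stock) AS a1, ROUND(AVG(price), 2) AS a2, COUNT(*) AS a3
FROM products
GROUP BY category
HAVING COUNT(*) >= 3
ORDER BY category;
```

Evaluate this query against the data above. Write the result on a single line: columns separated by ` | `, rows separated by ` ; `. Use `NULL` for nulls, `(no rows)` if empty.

Apparel | 4 | 67.11 | 9

Group products by category.
Per group compute: MIN(stock), ROUND(AVG(price), 2), COUNT(*).
HAVING: drop groups with fewer than 3 rows.
  Apparel: ids {2, 3, 4, 5, 7, 8, 9, 10, 12} → MIN(stock)=4, ROUND(AVG(price), 2)=67.11, COUNT(*)=9
  Sports: ids {1} → MIN(stock)=14, ROUND(AVG(price), 2)=30, COUNT(*)=1
  Tools: ids {6, 11} → MIN(stock)=29, ROUND(AVG(price), 2)=52.5, COUNT(*)=2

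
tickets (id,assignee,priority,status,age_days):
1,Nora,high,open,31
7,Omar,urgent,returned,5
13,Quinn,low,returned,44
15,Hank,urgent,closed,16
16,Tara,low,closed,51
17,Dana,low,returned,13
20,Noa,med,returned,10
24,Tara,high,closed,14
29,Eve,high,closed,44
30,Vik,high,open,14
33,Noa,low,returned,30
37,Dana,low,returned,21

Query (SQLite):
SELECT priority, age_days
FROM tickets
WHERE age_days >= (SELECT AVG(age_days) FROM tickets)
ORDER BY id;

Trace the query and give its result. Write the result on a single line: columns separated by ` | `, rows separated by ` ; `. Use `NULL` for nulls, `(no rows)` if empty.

Scalar subquery: AVG(age_days) over all tickets rows = 24.416667 (≈; comparison uses full precision).
Keep rows where age_days >= that value.

high | 31 ; low | 44 ; low | 51 ; high | 44 ; low | 30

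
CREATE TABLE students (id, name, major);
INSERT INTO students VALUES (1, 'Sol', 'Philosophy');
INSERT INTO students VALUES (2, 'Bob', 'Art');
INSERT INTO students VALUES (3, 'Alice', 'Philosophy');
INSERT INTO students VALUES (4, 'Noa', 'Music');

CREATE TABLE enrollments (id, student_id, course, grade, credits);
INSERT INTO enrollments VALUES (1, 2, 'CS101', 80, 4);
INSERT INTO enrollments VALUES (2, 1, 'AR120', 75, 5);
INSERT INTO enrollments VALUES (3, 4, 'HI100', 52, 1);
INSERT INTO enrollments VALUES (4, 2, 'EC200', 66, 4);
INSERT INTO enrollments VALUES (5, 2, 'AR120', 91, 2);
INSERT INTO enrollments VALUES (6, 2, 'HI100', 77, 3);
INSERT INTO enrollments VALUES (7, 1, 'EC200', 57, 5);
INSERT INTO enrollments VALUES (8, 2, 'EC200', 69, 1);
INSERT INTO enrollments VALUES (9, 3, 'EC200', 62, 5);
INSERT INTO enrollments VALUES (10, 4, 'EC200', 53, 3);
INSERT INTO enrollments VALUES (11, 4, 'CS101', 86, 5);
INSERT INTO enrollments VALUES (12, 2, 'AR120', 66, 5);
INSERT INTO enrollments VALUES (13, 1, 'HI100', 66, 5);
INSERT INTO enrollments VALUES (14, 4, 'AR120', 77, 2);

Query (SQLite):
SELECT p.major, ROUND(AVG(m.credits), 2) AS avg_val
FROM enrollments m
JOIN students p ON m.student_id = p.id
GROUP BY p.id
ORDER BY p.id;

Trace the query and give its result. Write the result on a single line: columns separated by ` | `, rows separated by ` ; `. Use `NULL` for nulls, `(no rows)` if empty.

Philosophy | 5 ; Art | 3.17 ; Philosophy | 5 ; Music | 2.75

Join each enrollments row to its students via student_id.
Group joined rows by students.id; compute ROUND(AVG(m.credits), 2) per group.
  1: ids {2, 7, 13} → ROUND(AVG(m.credits), 2)=5
  2: ids {1, 4, 5, 6, 8, 12} → ROUND(AVG(m.credits), 2)=3.17
  3: ids {9} → ROUND(AVG(m.credits), 2)=5
  4: ids {3, 10, 11, 14} → ROUND(AVG(m.credits), 2)=2.75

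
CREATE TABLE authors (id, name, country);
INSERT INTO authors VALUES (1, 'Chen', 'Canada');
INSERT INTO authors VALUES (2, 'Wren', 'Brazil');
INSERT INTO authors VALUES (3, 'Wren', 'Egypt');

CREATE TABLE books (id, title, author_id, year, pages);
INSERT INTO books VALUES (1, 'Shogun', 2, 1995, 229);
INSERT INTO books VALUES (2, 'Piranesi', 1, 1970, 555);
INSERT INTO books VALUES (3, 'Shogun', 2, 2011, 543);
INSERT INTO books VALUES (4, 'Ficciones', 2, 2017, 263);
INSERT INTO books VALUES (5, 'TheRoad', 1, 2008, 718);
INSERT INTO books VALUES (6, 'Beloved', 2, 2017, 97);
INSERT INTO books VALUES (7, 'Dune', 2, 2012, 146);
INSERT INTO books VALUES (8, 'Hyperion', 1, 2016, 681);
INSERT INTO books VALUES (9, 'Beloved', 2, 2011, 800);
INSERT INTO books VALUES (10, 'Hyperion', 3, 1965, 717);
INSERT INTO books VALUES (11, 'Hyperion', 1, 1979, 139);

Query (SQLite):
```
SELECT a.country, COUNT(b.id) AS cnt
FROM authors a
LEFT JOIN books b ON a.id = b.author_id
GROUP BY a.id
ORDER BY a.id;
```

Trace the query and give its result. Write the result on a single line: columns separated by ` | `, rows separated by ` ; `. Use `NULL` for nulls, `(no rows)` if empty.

Canada | 4 ; Brazil | 6 ; Egypt | 1

LEFT JOIN keeps every authors row; unmatched ones get NULL for books columns.
Group by authors.id and compute COUNT(b.id). COUNT(col) of an all-NULL group is 0.
  1: ids {2, 5, 8, 11} → COUNT(b.id)=4
  2: ids {1, 3, 4, 6, 7, 9} → COUNT(b.id)=6
  3: ids {10} → COUNT(b.id)=1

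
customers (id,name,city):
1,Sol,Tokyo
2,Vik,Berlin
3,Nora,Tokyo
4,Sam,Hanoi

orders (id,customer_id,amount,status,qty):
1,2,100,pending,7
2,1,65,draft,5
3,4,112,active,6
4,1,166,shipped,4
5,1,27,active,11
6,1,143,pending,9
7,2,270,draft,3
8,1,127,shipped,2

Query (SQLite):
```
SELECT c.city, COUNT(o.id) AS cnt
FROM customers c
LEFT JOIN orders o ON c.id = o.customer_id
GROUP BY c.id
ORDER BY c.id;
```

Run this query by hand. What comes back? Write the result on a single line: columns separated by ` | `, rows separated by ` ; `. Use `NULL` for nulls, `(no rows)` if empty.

Tokyo | 5 ; Berlin | 2 ; Tokyo | 0 ; Hanoi | 1

LEFT JOIN keeps every customers row; unmatched ones get NULL for orders columns.
Group by customers.id and compute COUNT(o.id). COUNT(col) of an all-NULL group is 0.
  1: ids {2, 4, 5, 6, 8} → COUNT(o.id)=5
  2: ids {1, 7} → COUNT(o.id)=2
  3: ids {—} → COUNT(o.id)=0
  4: ids {3} → COUNT(o.id)=1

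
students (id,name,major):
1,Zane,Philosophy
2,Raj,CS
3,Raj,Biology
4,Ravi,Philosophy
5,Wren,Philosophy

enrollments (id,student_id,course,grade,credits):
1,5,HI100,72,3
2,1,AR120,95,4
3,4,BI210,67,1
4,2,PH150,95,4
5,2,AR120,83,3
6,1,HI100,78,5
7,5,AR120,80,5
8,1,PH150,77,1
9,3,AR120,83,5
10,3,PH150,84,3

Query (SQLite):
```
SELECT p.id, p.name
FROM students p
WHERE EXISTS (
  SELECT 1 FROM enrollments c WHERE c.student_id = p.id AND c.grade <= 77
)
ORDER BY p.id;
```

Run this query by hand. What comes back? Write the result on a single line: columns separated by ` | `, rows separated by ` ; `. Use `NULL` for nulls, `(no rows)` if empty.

1 | Zane ; 4 | Ravi ; 5 | Wren

For each students row, check whether any enrollments with matching student_id has grade <= 77.
Keep rows where that is true.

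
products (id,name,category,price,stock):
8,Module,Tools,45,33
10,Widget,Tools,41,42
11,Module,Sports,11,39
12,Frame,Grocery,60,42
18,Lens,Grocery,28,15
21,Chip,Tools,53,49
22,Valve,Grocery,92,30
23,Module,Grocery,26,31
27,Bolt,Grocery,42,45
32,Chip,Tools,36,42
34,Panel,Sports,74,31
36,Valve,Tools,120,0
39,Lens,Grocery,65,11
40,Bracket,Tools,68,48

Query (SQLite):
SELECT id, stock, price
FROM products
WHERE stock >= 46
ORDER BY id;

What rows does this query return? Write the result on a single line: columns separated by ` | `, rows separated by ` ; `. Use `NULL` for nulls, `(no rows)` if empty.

stock >= 46: ids {21, 40}

21 | 49 | 53 ; 40 | 48 | 68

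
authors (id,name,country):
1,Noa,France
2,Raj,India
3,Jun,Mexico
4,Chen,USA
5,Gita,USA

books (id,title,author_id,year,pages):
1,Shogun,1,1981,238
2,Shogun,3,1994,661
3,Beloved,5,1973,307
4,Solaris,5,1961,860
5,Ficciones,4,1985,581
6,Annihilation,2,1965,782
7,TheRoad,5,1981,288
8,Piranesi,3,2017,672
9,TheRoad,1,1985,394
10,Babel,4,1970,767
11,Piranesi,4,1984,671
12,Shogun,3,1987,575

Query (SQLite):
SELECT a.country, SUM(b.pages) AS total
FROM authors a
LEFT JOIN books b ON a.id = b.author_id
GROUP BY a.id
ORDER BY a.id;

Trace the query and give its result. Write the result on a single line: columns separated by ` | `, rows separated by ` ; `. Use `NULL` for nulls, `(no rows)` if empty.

France | 632 ; India | 782 ; Mexico | 1908 ; USA | 2019 ; USA | 1455

LEFT JOIN keeps every authors row; unmatched ones get NULL for books columns.
Group by authors.id and compute SUM(b.pages). SUM over an all-NULL group is NULL.
  1: ids {1, 9} → SUM(b.pages)=632
  2: ids {6} → SUM(b.pages)=782
  3: ids {2, 8, 12} → SUM(b.pages)=1908
  4: ids {5, 10, 11} → SUM(b.pages)=2019
  5: ids {3, 4, 7} → SUM(b.pages)=1455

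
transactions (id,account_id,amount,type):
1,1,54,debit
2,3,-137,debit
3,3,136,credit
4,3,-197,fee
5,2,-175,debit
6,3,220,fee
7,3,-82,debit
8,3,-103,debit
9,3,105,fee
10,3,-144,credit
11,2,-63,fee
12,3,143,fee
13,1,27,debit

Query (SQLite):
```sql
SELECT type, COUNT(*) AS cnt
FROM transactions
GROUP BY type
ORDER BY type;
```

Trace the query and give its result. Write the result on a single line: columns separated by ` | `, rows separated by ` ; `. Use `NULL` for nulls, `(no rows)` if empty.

credit | 2 ; debit | 6 ; fee | 5

Partition transactions by type; compute COUNT(*) within each group.
  credit: ids {3, 10} → COUNT(*)=2
  debit: ids {1, 2, 5, 7, 8, 13} → COUNT(*)=6
  fee: ids {4, 6, 9, 11, 12} → COUNT(*)=5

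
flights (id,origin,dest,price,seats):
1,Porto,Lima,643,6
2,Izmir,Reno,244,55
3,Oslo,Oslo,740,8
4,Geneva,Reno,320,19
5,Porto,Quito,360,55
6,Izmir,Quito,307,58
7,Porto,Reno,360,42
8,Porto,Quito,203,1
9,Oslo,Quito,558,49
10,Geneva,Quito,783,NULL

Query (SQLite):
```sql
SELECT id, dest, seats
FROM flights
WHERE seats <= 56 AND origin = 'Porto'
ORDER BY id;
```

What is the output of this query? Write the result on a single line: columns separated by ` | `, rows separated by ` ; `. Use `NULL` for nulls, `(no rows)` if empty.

1 | Lima | 6 ; 5 | Quito | 55 ; 7 | Reno | 42 ; 8 | Quito | 1

seats <= 56: ids {1, 2, 3, 4, 5, 7, 8, 9}
origin = 'Porto': ids {1, 5, 7, 8}
Combine with AND.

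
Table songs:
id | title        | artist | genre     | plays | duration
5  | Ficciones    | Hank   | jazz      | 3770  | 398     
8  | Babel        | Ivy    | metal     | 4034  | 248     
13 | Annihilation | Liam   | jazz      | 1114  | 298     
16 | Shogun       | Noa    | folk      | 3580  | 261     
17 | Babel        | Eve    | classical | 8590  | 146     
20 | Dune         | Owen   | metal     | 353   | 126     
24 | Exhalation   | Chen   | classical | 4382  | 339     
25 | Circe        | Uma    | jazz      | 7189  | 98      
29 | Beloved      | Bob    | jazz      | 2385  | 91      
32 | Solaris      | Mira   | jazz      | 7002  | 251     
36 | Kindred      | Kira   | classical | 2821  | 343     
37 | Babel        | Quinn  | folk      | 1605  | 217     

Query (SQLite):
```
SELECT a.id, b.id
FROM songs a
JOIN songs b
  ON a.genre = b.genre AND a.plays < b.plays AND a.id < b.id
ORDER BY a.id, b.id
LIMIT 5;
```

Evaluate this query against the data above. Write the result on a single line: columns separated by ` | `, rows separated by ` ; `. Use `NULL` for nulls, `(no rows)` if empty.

5 | 25 ; 5 | 32 ; 13 | 25 ; 13 | 29 ; 13 | 32

Pairs (a,b) with same genre, a.plays < b.plays, a.id < b.id.
genre groups: classical:{17,24,36} folk:{16,37} jazz:{5,13,25,29,32} metal:{8,20}
Ordered by (a.id, b.id); first 5.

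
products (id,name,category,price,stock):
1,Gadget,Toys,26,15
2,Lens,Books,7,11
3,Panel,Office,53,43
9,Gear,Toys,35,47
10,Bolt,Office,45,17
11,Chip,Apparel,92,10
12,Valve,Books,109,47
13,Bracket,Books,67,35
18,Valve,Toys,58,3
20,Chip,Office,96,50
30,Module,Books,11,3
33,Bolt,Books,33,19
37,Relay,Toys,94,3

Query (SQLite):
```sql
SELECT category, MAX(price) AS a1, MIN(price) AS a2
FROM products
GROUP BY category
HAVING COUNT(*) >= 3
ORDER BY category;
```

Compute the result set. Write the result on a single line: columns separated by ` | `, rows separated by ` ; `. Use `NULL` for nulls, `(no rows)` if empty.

Books | 109 | 7 ; Office | 96 | 45 ; Toys | 94 | 26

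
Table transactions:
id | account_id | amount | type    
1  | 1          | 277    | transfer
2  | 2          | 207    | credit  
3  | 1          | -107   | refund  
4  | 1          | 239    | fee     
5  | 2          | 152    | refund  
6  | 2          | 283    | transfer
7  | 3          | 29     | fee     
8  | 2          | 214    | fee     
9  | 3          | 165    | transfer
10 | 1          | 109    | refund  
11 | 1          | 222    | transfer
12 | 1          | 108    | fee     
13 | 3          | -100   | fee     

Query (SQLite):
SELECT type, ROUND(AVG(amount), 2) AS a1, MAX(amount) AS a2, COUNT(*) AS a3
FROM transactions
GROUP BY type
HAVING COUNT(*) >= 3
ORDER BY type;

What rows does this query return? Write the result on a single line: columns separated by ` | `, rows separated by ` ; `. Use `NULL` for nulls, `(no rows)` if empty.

fee | 98 | 239 | 5 ; refund | 51.33 | 152 | 3 ; transfer | 236.75 | 283 | 4

Group transactions by type.
Per group compute: ROUND(AVG(amount), 2), MAX(amount), COUNT(*).
HAVING: drop groups with fewer than 3 rows.
  credit: ids {2} → ROUND(AVG(amount), 2)=207, MAX(amount)=207, COUNT(*)=1
  fee: ids {4, 7, 8, 12, 13} → ROUND(AVG(amount), 2)=98, MAX(amount)=239, COUNT(*)=5
  refund: ids {3, 5, 10} → ROUND(AVG(amount), 2)=51.33, MAX(amount)=152, COUNT(*)=3
  transfer: ids {1, 6, 9, 11} → ROUND(AVG(amount), 2)=236.75, MAX(amount)=283, COUNT(*)=4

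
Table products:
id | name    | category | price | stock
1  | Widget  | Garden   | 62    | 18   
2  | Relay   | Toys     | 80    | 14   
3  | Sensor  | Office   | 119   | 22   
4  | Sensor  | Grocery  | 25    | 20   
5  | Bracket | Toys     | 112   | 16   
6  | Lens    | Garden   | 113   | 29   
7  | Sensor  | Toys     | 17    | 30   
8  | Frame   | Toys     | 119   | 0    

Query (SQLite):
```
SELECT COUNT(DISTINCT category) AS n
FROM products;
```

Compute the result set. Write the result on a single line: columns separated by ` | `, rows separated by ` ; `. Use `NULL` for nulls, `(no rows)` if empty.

Count distinct non-NULL category values.

4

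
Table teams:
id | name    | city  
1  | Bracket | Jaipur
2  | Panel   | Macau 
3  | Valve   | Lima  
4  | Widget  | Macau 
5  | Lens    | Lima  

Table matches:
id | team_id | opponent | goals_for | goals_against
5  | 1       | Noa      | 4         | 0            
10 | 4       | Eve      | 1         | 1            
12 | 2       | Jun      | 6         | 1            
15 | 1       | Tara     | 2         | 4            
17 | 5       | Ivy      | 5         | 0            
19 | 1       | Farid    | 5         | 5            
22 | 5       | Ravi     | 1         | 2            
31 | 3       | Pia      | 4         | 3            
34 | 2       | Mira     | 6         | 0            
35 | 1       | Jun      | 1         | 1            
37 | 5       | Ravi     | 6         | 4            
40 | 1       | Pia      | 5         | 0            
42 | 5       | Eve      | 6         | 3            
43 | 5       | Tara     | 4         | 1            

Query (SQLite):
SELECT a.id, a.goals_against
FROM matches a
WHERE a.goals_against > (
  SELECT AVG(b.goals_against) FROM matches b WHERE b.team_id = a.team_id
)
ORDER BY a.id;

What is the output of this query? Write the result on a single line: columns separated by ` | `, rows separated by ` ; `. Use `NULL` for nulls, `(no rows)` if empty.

12 | 1 ; 15 | 4 ; 19 | 5 ; 37 | 4 ; 42 | 3

For each matches row a, compute AVG(goals_against) over rows sharing a.team_id.
Keep row a if a.goals_against > that per-group AVG.
  team_id=1: AVG(goals_against) = 2.0
  team_id=2: AVG(goals_against) = 0.5
  team_id=3: AVG(goals_against) = 3.0
  team_id=4: AVG(goals_against) = 1.0
  team_id=5: AVG(goals_against) = 2.0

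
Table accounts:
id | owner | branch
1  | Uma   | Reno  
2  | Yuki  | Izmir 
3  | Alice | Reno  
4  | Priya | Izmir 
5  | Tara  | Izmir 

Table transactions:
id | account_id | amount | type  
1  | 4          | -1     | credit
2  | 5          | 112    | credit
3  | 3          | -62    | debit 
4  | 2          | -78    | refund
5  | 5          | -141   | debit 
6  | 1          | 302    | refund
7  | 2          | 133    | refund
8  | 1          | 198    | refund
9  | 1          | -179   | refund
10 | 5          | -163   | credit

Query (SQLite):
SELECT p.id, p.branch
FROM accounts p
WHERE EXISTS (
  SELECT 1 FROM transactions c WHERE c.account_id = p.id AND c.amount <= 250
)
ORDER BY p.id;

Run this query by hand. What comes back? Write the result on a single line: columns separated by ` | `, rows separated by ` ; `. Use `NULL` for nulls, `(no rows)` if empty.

For each accounts row, check whether any transactions with matching account_id has amount <= 250.
Keep rows where that is true.

1 | Reno ; 2 | Izmir ; 3 | Reno ; 4 | Izmir ; 5 | Izmir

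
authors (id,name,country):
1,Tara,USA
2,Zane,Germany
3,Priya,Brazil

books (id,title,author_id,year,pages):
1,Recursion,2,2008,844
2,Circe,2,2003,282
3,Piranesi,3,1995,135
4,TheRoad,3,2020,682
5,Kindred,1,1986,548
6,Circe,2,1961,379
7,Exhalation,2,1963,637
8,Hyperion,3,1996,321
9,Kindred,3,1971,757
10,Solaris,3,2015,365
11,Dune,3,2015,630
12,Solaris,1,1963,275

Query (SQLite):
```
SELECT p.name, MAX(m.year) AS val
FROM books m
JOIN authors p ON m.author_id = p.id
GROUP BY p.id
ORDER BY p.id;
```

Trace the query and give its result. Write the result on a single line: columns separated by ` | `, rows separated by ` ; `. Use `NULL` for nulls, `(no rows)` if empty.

Tara | 1986 ; Zane | 2008 ; Priya | 2020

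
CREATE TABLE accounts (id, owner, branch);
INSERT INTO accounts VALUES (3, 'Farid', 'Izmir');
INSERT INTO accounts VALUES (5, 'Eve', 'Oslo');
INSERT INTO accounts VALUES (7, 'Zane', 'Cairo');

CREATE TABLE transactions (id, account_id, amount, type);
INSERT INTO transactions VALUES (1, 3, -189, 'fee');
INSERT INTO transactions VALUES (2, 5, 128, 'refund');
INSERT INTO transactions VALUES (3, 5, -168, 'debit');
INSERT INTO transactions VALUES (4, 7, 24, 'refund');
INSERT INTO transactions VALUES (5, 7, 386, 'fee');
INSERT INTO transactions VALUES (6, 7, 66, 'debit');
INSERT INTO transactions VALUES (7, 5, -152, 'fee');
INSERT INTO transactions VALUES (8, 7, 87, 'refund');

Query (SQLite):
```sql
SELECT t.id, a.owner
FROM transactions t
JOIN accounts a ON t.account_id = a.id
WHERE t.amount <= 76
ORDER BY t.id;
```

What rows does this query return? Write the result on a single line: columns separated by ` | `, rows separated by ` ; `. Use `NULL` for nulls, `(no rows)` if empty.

Each transactions row matches the accounts row where account_id = accounts.id.
Then keep rows with t.amount <= 76.

1 | Farid ; 3 | Eve ; 4 | Zane ; 6 | Zane ; 7 | Eve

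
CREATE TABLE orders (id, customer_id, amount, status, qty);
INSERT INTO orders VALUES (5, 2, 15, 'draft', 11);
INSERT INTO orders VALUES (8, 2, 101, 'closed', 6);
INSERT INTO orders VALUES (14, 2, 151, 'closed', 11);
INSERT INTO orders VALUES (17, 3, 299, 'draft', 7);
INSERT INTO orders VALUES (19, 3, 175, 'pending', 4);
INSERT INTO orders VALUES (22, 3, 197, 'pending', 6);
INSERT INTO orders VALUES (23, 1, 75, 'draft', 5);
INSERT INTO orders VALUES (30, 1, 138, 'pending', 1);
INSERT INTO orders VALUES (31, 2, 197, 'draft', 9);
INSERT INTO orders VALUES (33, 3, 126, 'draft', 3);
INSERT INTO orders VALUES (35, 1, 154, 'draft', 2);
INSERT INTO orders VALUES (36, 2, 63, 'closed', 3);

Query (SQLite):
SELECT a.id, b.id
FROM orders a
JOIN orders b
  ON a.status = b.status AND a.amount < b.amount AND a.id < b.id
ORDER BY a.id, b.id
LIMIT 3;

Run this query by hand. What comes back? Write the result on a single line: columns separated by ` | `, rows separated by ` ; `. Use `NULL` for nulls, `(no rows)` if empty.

5 | 17 ; 5 | 23 ; 5 | 31

Pairs (a,b) with same status, a.amount < b.amount, a.id < b.id.
status groups: closed:{8,14,36} draft:{5,17,23,31,33,35} pending:{19,22,30}
Ordered by (a.id, b.id); first 3.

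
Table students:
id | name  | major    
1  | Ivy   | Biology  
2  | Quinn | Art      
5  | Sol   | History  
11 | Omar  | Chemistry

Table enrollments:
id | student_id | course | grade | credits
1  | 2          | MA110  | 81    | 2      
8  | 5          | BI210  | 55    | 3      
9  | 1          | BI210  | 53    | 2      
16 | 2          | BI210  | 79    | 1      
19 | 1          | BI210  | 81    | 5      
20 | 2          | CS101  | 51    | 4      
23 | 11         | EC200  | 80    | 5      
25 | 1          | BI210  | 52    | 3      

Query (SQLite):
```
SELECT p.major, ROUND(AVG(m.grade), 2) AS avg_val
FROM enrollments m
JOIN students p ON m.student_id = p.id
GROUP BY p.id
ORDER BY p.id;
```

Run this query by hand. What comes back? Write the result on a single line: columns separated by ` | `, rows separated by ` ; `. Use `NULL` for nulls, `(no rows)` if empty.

Biology | 62 ; Art | 70.33 ; History | 55 ; Chemistry | 80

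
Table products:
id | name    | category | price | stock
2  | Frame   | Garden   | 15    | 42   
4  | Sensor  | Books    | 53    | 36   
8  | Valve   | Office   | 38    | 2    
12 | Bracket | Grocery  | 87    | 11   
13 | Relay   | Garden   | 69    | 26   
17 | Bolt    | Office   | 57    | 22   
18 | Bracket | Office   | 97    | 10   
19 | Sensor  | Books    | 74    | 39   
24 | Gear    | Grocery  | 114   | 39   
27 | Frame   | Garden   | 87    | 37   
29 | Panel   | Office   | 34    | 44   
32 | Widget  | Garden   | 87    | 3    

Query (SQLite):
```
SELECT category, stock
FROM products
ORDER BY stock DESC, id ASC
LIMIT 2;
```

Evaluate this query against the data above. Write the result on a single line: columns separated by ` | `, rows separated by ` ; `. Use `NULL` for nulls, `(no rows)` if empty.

Sort by stock desc, tiebreak id asc: (44, id=29), (42, id=2), (39, id=19), (39, id=24), (37, id=27) …. Take first 2.

Office | 44 ; Garden | 42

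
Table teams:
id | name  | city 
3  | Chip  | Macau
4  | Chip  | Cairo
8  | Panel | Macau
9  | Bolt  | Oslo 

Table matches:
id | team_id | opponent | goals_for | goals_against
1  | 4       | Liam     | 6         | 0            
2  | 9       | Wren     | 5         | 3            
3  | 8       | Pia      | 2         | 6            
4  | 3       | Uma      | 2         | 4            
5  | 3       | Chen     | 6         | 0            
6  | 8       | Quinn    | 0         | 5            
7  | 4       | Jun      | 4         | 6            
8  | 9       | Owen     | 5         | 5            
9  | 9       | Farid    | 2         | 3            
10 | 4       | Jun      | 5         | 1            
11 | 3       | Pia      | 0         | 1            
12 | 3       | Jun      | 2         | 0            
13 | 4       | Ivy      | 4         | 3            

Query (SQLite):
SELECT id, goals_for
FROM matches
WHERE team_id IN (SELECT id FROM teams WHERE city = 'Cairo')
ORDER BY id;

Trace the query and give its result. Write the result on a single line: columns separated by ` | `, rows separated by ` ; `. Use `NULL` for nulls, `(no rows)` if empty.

1 | 6 ; 7 | 4 ; 10 | 5 ; 13 | 4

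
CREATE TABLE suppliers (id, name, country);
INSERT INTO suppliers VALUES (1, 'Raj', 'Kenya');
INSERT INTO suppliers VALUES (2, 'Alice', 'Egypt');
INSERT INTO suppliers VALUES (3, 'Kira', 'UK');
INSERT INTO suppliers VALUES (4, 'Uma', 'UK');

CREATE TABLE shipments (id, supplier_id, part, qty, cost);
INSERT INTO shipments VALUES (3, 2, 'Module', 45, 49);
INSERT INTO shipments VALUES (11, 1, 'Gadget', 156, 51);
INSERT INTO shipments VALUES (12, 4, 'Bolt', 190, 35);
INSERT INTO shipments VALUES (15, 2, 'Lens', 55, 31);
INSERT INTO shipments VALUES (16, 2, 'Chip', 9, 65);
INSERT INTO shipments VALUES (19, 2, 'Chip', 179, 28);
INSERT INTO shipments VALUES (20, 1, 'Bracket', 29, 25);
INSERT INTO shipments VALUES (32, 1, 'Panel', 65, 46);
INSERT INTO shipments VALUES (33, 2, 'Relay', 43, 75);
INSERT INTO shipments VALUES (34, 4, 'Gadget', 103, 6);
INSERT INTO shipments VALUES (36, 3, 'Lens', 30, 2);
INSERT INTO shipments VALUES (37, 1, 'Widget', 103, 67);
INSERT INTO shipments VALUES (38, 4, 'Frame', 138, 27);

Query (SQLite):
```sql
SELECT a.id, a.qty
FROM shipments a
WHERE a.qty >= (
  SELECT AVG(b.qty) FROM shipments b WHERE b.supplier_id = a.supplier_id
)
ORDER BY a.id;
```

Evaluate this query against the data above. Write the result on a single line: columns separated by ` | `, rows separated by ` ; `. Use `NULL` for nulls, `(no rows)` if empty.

11 | 156 ; 12 | 190 ; 19 | 179 ; 36 | 30 ; 37 | 103

For each shipments row a, compute AVG(qty) over rows sharing a.supplier_id.
Keep row a if a.qty >= that per-group AVG.
  supplier_id=1: AVG(qty) = 88.25
  supplier_id=2: AVG(qty) = 66.2
  supplier_id=3: AVG(qty) = 30.0
  supplier_id=4: AVG(qty) = 143.666667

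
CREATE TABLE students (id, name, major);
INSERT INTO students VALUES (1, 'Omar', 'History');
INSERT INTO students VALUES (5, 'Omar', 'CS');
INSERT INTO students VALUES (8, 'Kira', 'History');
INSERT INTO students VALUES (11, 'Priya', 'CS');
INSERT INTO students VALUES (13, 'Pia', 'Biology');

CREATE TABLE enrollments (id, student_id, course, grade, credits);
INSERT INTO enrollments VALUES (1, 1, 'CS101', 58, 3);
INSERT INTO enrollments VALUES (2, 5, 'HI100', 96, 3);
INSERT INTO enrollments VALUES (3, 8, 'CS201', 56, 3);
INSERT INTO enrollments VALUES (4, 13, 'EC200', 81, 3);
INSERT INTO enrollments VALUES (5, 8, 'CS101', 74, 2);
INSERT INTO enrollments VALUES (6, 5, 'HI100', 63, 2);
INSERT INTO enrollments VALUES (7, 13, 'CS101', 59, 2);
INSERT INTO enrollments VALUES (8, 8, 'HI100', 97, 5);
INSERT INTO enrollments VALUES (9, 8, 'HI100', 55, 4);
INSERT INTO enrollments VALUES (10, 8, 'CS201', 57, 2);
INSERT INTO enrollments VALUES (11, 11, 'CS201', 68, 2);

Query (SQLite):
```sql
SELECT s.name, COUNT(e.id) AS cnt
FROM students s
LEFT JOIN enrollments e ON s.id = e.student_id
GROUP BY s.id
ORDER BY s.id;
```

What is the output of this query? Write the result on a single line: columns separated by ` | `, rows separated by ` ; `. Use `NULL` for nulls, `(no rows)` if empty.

LEFT JOIN keeps every students row; unmatched ones get NULL for enrollments columns.
Group by students.id and compute COUNT(e.id). COUNT(col) of an all-NULL group is 0.
  1: ids {1} → COUNT(e.id)=1
  5: ids {2, 6} → COUNT(e.id)=2
  8: ids {3, 5, 8, 9, 10} → COUNT(e.id)=5
  11: ids {11} → COUNT(e.id)=1
  13: ids {4, 7} → COUNT(e.id)=2

Omar | 1 ; Omar | 2 ; Kira | 5 ; Priya | 1 ; Pia | 2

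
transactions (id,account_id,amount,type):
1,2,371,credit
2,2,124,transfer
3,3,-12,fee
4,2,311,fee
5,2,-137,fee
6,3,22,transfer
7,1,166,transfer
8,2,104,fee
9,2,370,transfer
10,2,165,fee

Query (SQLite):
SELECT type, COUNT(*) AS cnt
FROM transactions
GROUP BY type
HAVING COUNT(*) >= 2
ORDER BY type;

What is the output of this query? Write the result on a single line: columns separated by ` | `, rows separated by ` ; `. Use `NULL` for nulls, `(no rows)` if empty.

fee | 5 ; transfer | 4

Partition transactions by type; compute COUNT(*) within each group.
HAVING: keep groups with count ≥ 2.
  credit: ids {1} → COUNT(*)=1
  fee: ids {3, 4, 5, 8, 10} → COUNT(*)=5
  transfer: ids {2, 6, 7, 9} → COUNT(*)=4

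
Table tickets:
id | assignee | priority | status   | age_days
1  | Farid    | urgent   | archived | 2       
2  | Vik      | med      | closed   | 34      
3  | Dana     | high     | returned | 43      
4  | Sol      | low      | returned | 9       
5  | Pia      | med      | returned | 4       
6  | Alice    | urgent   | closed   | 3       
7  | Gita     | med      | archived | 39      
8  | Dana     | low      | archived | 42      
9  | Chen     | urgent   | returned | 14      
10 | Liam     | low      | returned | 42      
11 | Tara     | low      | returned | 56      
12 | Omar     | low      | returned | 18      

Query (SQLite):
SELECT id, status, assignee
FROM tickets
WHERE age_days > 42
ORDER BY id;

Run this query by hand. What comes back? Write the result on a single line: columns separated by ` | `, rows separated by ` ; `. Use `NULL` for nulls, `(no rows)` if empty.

age_days > 42: ids {3, 11}

3 | returned | Dana ; 11 | returned | Tara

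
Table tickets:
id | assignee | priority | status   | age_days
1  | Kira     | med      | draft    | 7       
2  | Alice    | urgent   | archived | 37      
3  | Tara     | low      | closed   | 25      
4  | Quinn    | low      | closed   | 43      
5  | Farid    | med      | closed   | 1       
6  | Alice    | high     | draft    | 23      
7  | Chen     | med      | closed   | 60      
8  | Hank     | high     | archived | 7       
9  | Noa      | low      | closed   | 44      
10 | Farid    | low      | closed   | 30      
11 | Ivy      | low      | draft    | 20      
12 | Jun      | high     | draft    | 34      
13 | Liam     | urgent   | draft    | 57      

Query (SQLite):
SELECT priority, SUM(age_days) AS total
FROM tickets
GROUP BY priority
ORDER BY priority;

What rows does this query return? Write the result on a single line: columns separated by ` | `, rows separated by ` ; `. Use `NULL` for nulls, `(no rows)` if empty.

Partition tickets by priority; compute SUM(age_days) within each group.
  high: ids {6, 8, 12} → SUM(age_days)=64
  low: ids {3, 4, 9, 10, 11} → SUM(age_days)=162
  med: ids {1, 5, 7} → SUM(age_days)=68
  urgent: ids {2, 13} → SUM(age_days)=94

high | 64 ; low | 162 ; med | 68 ; urgent | 94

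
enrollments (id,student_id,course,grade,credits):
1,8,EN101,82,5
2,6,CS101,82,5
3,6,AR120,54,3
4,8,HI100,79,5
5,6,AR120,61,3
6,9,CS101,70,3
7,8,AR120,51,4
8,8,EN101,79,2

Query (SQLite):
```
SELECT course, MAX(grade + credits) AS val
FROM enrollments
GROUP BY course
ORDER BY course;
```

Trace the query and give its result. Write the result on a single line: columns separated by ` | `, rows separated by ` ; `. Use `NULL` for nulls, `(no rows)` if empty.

AR120 | 64 ; CS101 | 87 ; EN101 | 87 ; HI100 | 84

For each row compute grade + credits.
Group by course; take MAX of the expression per group.
  AR120: ids {3, 5, 7} → MAX(grade + credits)=64
  CS101: ids {2, 6} → MAX(grade + credits)=87
  EN101: ids {1, 8} → MAX(grade + credits)=87
  HI100: ids {4} → MAX(grade + credits)=84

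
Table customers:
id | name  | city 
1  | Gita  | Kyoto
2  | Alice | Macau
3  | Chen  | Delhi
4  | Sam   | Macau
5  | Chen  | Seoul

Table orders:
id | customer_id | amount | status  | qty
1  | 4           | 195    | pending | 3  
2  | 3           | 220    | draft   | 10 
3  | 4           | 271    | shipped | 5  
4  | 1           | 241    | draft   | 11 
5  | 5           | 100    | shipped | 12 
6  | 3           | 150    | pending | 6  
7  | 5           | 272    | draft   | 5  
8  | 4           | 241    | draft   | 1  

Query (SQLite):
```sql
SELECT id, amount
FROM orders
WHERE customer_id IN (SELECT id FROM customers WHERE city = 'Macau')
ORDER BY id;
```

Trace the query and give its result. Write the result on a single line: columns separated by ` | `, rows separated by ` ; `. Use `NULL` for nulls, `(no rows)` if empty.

1 | 195 ; 3 | 271 ; 8 | 241

Inner query: customers.id where city = 'Macau'.
Outer: keep orders rows whose customer_id is in that set.
Inner query → {2, 4}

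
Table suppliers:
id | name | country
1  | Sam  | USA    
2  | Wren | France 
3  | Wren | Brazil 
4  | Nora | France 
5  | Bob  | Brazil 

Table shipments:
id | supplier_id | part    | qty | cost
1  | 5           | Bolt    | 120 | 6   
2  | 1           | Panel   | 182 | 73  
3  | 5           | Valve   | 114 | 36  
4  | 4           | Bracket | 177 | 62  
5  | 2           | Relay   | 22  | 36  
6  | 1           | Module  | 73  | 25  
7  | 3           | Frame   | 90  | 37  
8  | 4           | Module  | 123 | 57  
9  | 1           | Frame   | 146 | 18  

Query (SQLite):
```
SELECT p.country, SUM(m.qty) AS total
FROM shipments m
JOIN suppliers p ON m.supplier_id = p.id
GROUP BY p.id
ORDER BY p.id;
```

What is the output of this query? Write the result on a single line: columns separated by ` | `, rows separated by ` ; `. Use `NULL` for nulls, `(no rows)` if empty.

Join each shipments row to its suppliers via supplier_id.
Group joined rows by suppliers.id; compute SUM(m.qty) per group.
  1: ids {2, 6, 9} → SUM(m.qty)=401
  2: ids {5} → SUM(m.qty)=22
  3: ids {7} → SUM(m.qty)=90
  4: ids {4, 8} → SUM(m.qty)=300
  5: ids {1, 3} → SUM(m.qty)=234

USA | 401 ; France | 22 ; Brazil | 90 ; France | 300 ; Brazil | 234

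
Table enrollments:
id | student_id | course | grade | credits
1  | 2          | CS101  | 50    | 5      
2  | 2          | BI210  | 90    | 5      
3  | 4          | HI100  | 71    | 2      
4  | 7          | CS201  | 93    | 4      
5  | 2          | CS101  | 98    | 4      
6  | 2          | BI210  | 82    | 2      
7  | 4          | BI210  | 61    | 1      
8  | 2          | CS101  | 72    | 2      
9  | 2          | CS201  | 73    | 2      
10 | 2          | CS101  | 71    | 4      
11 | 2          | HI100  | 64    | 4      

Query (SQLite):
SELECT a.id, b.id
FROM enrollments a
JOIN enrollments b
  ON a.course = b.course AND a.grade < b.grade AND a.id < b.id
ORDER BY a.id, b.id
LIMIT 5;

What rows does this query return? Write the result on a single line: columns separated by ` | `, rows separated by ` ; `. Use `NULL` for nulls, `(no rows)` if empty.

1 | 5 ; 1 | 8 ; 1 | 10

Pairs (a,b) with same course, a.grade < b.grade, a.id < b.id.
course groups: BI210:{2,6,7} CS101:{1,5,8,10} CS201:{4,9} HI100:{3,11}
Ordered by (a.id, b.id); first 5.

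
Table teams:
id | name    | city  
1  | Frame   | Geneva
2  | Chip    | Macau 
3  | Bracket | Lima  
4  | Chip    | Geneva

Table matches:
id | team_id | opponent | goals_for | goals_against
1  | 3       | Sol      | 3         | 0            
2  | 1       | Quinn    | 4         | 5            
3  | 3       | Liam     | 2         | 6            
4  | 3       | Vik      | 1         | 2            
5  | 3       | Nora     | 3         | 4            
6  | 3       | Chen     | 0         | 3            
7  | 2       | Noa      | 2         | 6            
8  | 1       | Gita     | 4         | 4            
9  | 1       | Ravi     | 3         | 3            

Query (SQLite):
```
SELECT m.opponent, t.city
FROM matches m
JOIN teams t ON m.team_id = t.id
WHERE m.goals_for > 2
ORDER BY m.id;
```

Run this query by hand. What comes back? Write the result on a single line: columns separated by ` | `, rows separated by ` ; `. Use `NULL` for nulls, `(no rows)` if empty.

Sol | Lima ; Quinn | Geneva ; Nora | Lima ; Gita | Geneva ; Ravi | Geneva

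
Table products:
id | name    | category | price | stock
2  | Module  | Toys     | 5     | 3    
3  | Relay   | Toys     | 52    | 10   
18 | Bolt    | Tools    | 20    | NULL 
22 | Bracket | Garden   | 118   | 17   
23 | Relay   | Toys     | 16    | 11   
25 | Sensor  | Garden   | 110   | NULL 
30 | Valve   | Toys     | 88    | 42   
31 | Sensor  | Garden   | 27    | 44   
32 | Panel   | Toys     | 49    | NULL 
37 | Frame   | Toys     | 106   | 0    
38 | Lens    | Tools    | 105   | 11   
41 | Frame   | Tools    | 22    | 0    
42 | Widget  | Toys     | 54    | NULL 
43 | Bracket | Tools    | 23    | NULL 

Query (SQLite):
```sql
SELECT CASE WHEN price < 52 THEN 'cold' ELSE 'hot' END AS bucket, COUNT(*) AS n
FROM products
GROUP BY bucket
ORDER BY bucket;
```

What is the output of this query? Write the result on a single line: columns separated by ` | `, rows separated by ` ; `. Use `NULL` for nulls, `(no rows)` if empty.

cold | 7 ; hot | 7

Bucket rows by price < 52 → 'cold' else 'hot'; count each bucket.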